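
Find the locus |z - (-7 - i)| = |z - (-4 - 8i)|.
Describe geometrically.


Equal distances means the locus is the perpendicular bisector of z1 and z2.
Midpoint = ((-7+(-4))/2, (-1+(-8))/2) = (-5.5000, -4.5000)

Perpendicular bisector through (-5.5000, -4.5000)


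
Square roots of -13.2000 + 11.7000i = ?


|z| = sqrt(174.24+136.89) = 17.6389
sqrt((|z|+a)/2) = sqrt((17.6389+(-13.2))/2) = sqrt(2.2194) = 1.4898
sqrt((|z|-a)/2) = sqrt((17.6389-(-13.2))/2) = sqrt(15.4194) = 3.9268

±(1.4898 + 3.9268i) i.e. 1.4898 + 3.9268i and -1.4898 - 3.9268i


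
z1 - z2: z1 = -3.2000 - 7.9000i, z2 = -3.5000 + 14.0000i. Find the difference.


Real: -3.2 + 3.5 = 0.3
Imag: -7.9 - 14 = -21.9

0.3000 - 21.9000i


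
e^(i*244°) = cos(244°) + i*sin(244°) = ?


cos(244°) = -0.4384
sin(244°) = -0.8988

e^(i*244°) = -0.4384 - 0.8988i


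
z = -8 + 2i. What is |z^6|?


|z| = sqrt(64+4) = sqrt(68) = 8.2462
|z^6| = |z|^6 = (sqrt(68))^6 = 68^3 = 314432

|z^6| = 314432


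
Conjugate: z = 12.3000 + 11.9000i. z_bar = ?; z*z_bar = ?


z_bar = 12.3000 - 11.9000i
z*z_bar = 12.3^2 + 11.9^2 = 151.29 + 141.61 = 292.9

z_bar = 12.3000 - 11.9000i, z*z_bar = 292.9


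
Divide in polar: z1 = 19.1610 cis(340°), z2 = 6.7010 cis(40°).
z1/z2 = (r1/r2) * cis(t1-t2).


r = 19.1610 / 6.7010 = 2.8594
theta = 340° - 40° = 300° = 300° (mod 360)

2.8594 cis(300°)


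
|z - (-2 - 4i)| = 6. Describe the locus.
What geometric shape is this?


|z - z0| = r is a circle with center z0 and radius r.
Center = (-2, -4), radius = 6

Circle with center (-2, -4) and radius 6


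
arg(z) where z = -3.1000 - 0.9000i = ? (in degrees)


Re = -3.1, Im = -0.9
arg = atan2(-0.9, -3.1) = -163.8108 degrees

arg(z) = -163.8108 degrees


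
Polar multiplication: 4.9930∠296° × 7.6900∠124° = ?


r = 4.9930 * 7.6900 = 38.3962
theta = 296° + 124° = 420° = 60° (mod 360)

38.3962 cis(60°)


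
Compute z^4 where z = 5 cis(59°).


r^4 = 5^4 = 625
n*theta = 4*59° = 236° = 236° (mod 360)
a = 625*cos(236°) = -349.4956
b = 625*sin(236°) = -518.1485

625 cis(236°) = -349.4956 - 518.1485i


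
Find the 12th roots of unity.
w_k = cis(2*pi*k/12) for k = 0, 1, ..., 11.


The 12th roots of unity are cis(360k/12°) for k=0..11
Angle step = 360/12 = 30°
Primitive root: cis(30°)
Primitive root = 0.8660 + 0.5000i

12 roots at angles: 0°, 30°, 60°, 90°, 120°, 150°, 180°, 210°, 240°, 270°, 300°, 330°


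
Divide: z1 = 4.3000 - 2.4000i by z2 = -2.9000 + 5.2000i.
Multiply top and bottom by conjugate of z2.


Conjugate of z2 = -2.9000 - 5.2000i
Numerator: (4.3000 - 2.4000i)(-2.9000 - 5.2000i) = -24.9500 - 15.4000i
Denominator: (-2.9)^2 + 5.2^2 = 35.45
Result = (-24.9500 - 15.4000i)/35.45

-0.7038 - 0.4344i


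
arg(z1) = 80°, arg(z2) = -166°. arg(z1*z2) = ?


arg(z1*z2) = 80° - 166° = -86°
Normalized to (-180°, 180°]: -86°

-86°


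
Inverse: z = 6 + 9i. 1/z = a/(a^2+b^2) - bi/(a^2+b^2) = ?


|z|^2 = 36+81 = 117
1/z = (6 - 9i)/117

1/z = 0.0513 - 0.0769i


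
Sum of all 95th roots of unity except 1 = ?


With w = e^(2*pi*i/95), all 95 of the 95th roots of unity w^0 = 1, w, ..., w^(94) sum to 0: 1 + w + ... + w^(94) = (1 - w^95)/(1 - w) = 0 since w^95 = 1, w ≠ 1.
Removing the root 1: w + w^2 + ... + w^(94) = 0 - 1 = -1

Sum = -1


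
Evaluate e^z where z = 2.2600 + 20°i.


e^2.2600 = 9.5831
cos(20°) = 0.9397
sin(20°) = 0.34202
Real = 9.5831*0.9397 = 9.0052
Imag = 9.5831*0.34202 = 3.2776

9.0052 + 3.2776i


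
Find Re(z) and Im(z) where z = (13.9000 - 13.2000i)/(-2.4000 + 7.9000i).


Multiply by conjugate: (13.9000 - 13.2000i)(-2.4000 - 7.9000i) / ((-2.4)^2 + 7.9^2)
Numerator real = 13.9*(-2.4) - (13.2)*7.9 = -137.64
Numerator imag = -13.2*(-2.4) - 13.9*7.9 = -78.13
Denominator = 68.17
Re(z) = -137.64/68.17 = -2.0191
Im(z) = -78.13/68.17 = -1.1461

Re(z) = -2.0191, Im(z) = -1.1461


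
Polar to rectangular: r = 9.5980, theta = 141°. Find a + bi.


a = 9.5980*cos(141°) = 9.5980*(-0.777146) = -7.4590
b = 9.5980*sin(141°) = 9.5980*0.62932 = 6.0402

-7.4590 + 6.0402i


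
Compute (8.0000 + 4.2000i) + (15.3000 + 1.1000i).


Real: 8 + 15.3 = 23.3
Imag: 4.2 + 1.1 = 5.3

23.3000 + 5.3000i


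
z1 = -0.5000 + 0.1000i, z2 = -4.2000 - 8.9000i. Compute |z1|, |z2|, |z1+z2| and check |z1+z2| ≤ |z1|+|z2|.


|z1| = sqrt((-0.5)^2 + 0.1^2) = sqrt(0.26) = 0.5099
|z2| = sqrt((-4.2)^2 + (-8.9)^2) = sqrt(96.85) = 9.8412
z1+z2 = -4.7000 - 8.8000i
|z1+z2| = sqrt(99.53) = 9.9765
|z1|+|z2| = 0.5099 + 9.8412 = 10.3511

|z1+z2| = 9.9765 ≤ |z1|+|z2| = 10.3511 (verified)


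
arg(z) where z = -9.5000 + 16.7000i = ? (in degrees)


Re = -9.5, Im = 16.7
arg = atan2(16.7, -9.5) = 119.6339 degrees

arg(z) = 119.6339 degrees


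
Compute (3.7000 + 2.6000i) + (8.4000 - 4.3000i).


Real: 3.7 + 8.4 = 12.1
Imag: 2.6 - 4.3 = -1.7

12.1000 - 1.7000i


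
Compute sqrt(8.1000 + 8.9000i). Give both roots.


|z| = sqrt(65.61+79.21) = 12.0341
sqrt((|z|+a)/2) = sqrt((12.0341+8.1)/2) = sqrt(10.0671) = 3.1729
sqrt((|z|-a)/2) = sqrt((12.0341-8.1)/2) = sqrt(1.9671) = 1.4025

±(3.1729 + 1.4025i) i.e. 3.1729 + 1.4025i and -3.1729 - 1.4025i


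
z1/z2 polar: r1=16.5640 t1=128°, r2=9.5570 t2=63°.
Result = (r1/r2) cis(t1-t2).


r = 16.5640 / 9.5570 = 1.7332
theta = 128° - 63° = 65° = 65° (mod 360)

1.7332 cis(65°)


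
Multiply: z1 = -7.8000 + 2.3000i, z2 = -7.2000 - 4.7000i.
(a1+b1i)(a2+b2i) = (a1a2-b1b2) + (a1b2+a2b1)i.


Real = -7.8*(-7.2) - 2.3*(-4.7) = 56.16 - (-10.81) = 66.97
Imag = -7.8*(-4.7) - (7.2)*2.3 = 36.66 - (16.56) = 20.1

66.9700 + 20.1000i


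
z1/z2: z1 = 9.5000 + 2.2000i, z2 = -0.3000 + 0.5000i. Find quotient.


Conjugate of z2 = -0.3000 - 0.5000i
Numerator: (9.5000 + 2.2000i)(-0.3000 - 0.5000i) = -1.7500 - 5.4100i
Denominator: (-0.3)^2 + 0.5^2 = 0.34
Result = (-1.7500 - 5.4100i)/0.34

-5.1471 - 15.9118i


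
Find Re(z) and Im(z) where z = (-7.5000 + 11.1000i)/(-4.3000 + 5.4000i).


Multiply by conjugate: (-7.5000 + 11.1000i)(-4.3000 - 5.4000i) / ((-4.3)^2 + 5.4^2)
Numerator real = -7.5*(-4.3) + 11.1*5.4 = 92.19
Numerator imag = 11.1*(-4.3) - (-7.5)*5.4 = -7.23
Denominator = 47.65
Re(z) = 92.19/47.65 = 1.9347
Im(z) = -7.23/47.65 = -0.1517

Re(z) = 1.9347, Im(z) = -0.1517


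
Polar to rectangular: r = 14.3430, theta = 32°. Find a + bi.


a = 14.3430*cos(32°) = 14.3430*0.84805 = 12.1636
b = 14.3430*sin(32°) = 14.3430*0.52992 = 7.6006

12.1636 + 7.6006i


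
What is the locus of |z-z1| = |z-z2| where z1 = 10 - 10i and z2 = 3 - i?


Equal distances means the locus is the perpendicular bisector of z1 and z2.
Midpoint = ((10+3)/2, (-10+(-1))/2) = (6.5000, -5.5000)

Perpendicular bisector through (6.5000, -5.5000)


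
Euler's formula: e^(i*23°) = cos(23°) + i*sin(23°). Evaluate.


cos(23°) = 0.9205
sin(23°) = 0.3907

e^(i*23°) = 0.9205 + 0.3907i


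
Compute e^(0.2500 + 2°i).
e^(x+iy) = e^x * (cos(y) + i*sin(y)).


e^0.2500 = 1.2840
cos(2°) = 0.9994
sin(2°) = 0.0349
Real = 1.2840*0.9994 = 1.2832
Imag = 1.2840*0.0349 = 0.0448

1.2832 + 0.0448i


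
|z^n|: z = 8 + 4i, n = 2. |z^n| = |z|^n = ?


|z| = sqrt(64+16) = sqrt(80) = 8.9443
|z^2| = |z|^2 = (sqrt(80))^2 = 80

|z^2| = 80


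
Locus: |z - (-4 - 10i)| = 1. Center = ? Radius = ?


|z - z0| = r is a circle with center z0 and radius r.
Center = (-4, -10), radius = 1

Circle with center (-4, -10) and radius 1


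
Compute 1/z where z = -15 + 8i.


|z|^2 = 225+64 = 289
1/z = (-15 - 8i)/289

1/z = -0.0519 - 0.0277i


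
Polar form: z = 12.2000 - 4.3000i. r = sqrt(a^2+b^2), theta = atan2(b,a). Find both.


r = sqrt(148.84+18.49) = sqrt(167.33) = 12.9356
theta = atan2(-4.3, 12.2) = -19.4155 degrees

r = 12.9356, theta = -19.4155 degrees


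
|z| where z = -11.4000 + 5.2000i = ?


|z| = sqrt((-11.4)^2 + 5.2^2) = sqrt(129.96 + 27.04) = sqrt(157) = 12.5300

|z| = 12.5300


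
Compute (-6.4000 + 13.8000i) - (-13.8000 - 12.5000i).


Real: -6.4 + 13.8 = 7.4
Imag: 13.8 + 12.5 = 26.3

7.4000 + 26.3000i


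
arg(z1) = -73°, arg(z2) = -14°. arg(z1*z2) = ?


arg(z1*z2) = -73° - 14° = -87°
Normalized to (-180°, 180°]: -87°

-87°


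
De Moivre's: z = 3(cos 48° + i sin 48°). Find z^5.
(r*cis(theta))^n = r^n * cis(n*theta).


r^5 = 3^5 = 243
n*theta = 5*48° = 240° = 240° (mod 360)
a = 243*cos(240°) = -121.5000
b = 243*sin(240°) = -210.4442

243 cis(240°) = -121.5000 - 210.4442i


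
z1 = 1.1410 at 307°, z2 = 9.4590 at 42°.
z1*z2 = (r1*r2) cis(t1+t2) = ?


r = 1.1410 * 9.4590 = 10.7927
theta = 307° + 42° = 349° = 349° (mod 360)

10.7927 cis(349°)


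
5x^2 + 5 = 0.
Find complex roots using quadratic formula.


disc = 0^2 - 4*5*5 = 0 - 100 = -100
sqrt(|disc|) = sqrt(100) = 10.0000
Real part = 0/(2*5) = 0
Imag part = 10.0000/(2*5) = 1.0000

0 ± 1.0000i


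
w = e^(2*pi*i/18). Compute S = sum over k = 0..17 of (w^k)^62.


The roots are w_k = w^k with w = e^(2*pi*i/18), and (w^k)^62 = (w^62)^k.
So S = 1 + u + u^2 + ... + u^(17) with u = w^62.
62 = 3*18 + 8, so 62 is not a multiple of 18: u = (w^18)^3 * w^8 = w^8 ≠ 1 (w is a primitive 18th root), while u^18 = (w^18)^62 = 1.
Geometric series: S = (1 - u^18)/(1 - u) = (1 - 1)/(1 - u) = 0

S = 0


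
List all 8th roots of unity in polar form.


The 8th roots of unity are cis(360k/8°) for k=0..7
Angle step = 360/8 = 45°
Primitive root: cis(45°)
Primitive root = 0.7071 + 0.7071i

8 roots at angles: 0°, 45°, 90°, 135°, 180°, 225°, 270°, 315°


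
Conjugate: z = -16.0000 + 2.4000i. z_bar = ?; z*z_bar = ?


z_bar = -16.0000 - 2.4000i
z*z_bar = (-16)^2 + 2.4^2 = 256 + 5.76 = 261.76

z_bar = -16.0000 - 2.4000i, z*z_bar = 261.76


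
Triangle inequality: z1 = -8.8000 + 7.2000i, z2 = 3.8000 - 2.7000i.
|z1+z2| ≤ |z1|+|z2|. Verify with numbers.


|z1| = sqrt((-8.8)^2 + 7.2^2) = sqrt(129.28) = 11.3701
|z2| = sqrt(3.8^2 + (-2.7)^2) = sqrt(21.73) = 4.6615
z1+z2 = -5.0000 + 4.5000i
|z1+z2| = sqrt(45.25) = 6.7268
|z1|+|z2| = 11.3701 + 4.6615 = 16.0316

|z1+z2| = 6.7268 ≤ |z1|+|z2| = 16.0316 (verified)


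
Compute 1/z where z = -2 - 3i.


|z|^2 = 4+9 = 13
1/z = (-2 + 3i)/13

1/z = -0.1538 + 0.2308i


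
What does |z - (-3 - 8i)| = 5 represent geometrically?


|z - z0| = r is a circle with center z0 and radius r.
Center = (-3, -8), radius = 5

Circle with center (-3, -8) and radius 5


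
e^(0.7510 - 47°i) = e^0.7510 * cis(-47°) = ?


e^0.7510 = 2.1191
cos(-47°) = 0.682
sin(-47°) = -0.73135
Real = 2.1191*0.682 = 1.4452
Imag = 2.1191*(-0.73135) = -1.5498

1.4452 - 1.5498i


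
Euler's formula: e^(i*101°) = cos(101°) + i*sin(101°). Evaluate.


cos(101°) = -0.1908
sin(101°) = 0.9816

e^(i*101°) = -0.1908 + 0.9816i


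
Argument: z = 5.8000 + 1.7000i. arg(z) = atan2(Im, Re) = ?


Re = 5.8, Im = 1.7
arg = atan2(1.7, 5.8) = 16.3360 degrees

arg(z) = 16.3360 degrees


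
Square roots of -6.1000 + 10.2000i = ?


|z| = sqrt(37.21+104.04) = 11.8849
sqrt((|z|+a)/2) = sqrt((11.8849+(-6.1))/2) = sqrt(2.8924) = 1.7007
sqrt((|z|-a)/2) = sqrt((11.8849-(-6.1))/2) = sqrt(8.9924) = 2.9987

±(1.7007 + 2.9987i) i.e. 1.7007 + 2.9987i and -1.7007 - 2.9987i


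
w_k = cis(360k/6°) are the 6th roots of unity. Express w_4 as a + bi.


Angle = 360*4/6 = 240°
a = cos(240°) = -0.5000
b = sin(240°) = -0.8660

-0.5000 - 0.8660i


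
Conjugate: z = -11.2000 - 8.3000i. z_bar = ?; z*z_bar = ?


z_bar = -11.2000 + 8.3000i
z*z_bar = (-11.2)^2 + (-8.3)^2 = 125.44 + 68.89 = 194.33

z_bar = -11.2000 + 8.3000i, z*z_bar = 194.33


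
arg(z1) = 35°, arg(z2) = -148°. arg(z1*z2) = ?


arg(z1*z2) = 35° - 148° = -113°
Normalized to (-180°, 180°]: -113°

-113°


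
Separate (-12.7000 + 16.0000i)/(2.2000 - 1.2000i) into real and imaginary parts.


Multiply by conjugate: (-12.7000 + 16.0000i)(2.2000 + 1.2000i) / (2.2^2 + (-1.2)^2)
Numerator real = -12.7*2.2 + 16*(-1.2) = -47.14
Numerator imag = 16*2.2 - (-12.7)*(-1.2) = 19.96
Denominator = 6.28
Re(z) = -47.14/6.28 = -7.5064
Im(z) = 19.96/6.28 = 3.1783

Re(z) = -7.5064, Im(z) = 3.1783


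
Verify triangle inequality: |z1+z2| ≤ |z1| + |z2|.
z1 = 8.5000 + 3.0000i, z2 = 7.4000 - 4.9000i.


|z1| = sqrt(8.5^2 + 3^2) = sqrt(81.25) = 9.0139
|z2| = sqrt(7.4^2 + (-4.9)^2) = sqrt(78.77) = 8.8752
z1+z2 = 15.9000 - 1.9000i
|z1+z2| = sqrt(256.42) = 16.0131
|z1|+|z2| = 9.0139 + 8.8752 = 17.8891

|z1+z2| = 16.0131 ≤ |z1|+|z2| = 17.8891 (verified)


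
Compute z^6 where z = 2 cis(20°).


r^6 = 2^6 = 64
n*theta = 6*20° = 120° = 120° (mod 360)
a = 64*cos(120°) = -32.0000
b = 64*sin(120°) = 55.4256

64 cis(120°) = -32.0000 + 55.4256i


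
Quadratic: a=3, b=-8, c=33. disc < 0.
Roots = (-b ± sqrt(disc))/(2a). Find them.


disc = (-8)^2 - 4*3*33 = 64 - 396 = -332
sqrt(|disc|) = sqrt(332) = 18.2209
Real part = 8/(2*3) = 1.3333
Imag part = 18.2209/(2*3) = 3.0368

1.3333 ± 3.0368i


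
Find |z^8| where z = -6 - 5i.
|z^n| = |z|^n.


|z| = sqrt(36+25) = sqrt(61) = 7.8102
|z^8| = |z|^8 = (sqrt(61))^8 = 61^4 = 13845841

|z^8| = 13845841


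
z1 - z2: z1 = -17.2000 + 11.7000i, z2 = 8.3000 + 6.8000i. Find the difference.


Real: -17.2 - 8.3 = -25.5
Imag: 11.7 - 6.8 = 4.9

-25.5000 + 4.9000i


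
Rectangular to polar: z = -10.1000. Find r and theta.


r = sqrt(102.01+0) = sqrt(102.01) = 10.1000
theta = atan2(0, -10.1) = 180.0000 degrees

r = 10.1000, theta = 180.0000 degrees


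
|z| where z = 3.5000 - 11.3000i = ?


|z| = sqrt(3.5^2 + (-11.3)^2) = sqrt(12.25 + 127.69) = sqrt(139.94) = 11.8296

|z| = 11.8296


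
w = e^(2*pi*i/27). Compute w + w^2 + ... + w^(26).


With w = e^(2*pi*i/27), all 27 of the 27th roots of unity w^0 = 1, w, ..., w^(26) sum to 0: 1 + w + ... + w^(26) = (1 - w^27)/(1 - w) = 0 since w^27 = 1, w ≠ 1.
Removing the root 1: w + w^2 + ... + w^(26) = 0 - 1 = -1

Sum = -1


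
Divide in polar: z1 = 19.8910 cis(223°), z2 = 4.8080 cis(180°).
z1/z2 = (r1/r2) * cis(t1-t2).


r = 19.8910 / 4.8080 = 4.1371
theta = 223° - 180° = 43° = 43° (mod 360)

4.1371 cis(43°)


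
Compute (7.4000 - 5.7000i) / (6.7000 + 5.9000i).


Conjugate of z2 = 6.7000 - 5.9000i
Numerator: (7.4000 - 5.7000i)(6.7000 - 5.9000i) = 15.9500 - 81.8500i
Denominator: 6.7^2 + 5.9^2 = 79.7
Result = (15.9500 - 81.8500i)/79.7

0.2001 - 1.0270i


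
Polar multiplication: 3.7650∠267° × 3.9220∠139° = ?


r = 3.7650 * 3.9220 = 14.7663
theta = 267° + 139° = 406° = 46° (mod 360)

14.7663 cis(46°)


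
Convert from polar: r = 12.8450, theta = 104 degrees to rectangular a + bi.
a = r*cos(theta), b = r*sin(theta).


a = 12.8450*cos(104°) = 12.8450*(-0.24192) = -3.1075
b = 12.8450*sin(104°) = 12.8450*0.9702957 = 12.4634

-3.1075 + 12.4634i


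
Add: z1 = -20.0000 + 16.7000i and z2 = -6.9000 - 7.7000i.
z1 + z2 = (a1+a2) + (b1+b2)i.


Real: -20 - 6.9 = -26.9
Imag: 16.7 - 7.7 = 9

-26.9000 + 9.0000i


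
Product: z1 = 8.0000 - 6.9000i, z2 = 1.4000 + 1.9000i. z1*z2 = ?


Real = 8*1.4 - (-6.9)*1.9 = 11.2 - (-13.11) = 24.31
Imag = 8*1.9 + 1.4*(-6.9) = 15.2 - (9.66) = 5.54

24.3100 + 5.5400i


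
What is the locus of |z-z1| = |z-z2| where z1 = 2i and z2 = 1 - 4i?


Equal distances means the locus is the perpendicular bisector of z1 and z2.
Midpoint = ((0+1)/2, (2+(-4))/2) = (0.5000, -1.0000)

Perpendicular bisector through (0.5000, -1.0000)


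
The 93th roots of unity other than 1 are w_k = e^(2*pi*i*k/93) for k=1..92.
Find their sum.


With w = e^(2*pi*i/93), all 93 of the 93th roots of unity w^0 = 1, w, ..., w^(92) sum to 0: 1 + w + ... + w^(92) = (1 - w^93)/(1 - w) = 0 since w^93 = 1, w ≠ 1.
Removing the root 1: w + w^2 + ... + w^(92) = 0 - 1 = -1

Sum = -1


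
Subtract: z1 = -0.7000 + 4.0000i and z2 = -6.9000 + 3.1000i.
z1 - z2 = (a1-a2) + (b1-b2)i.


Real: -0.7 + 6.9 = 6.2
Imag: 4 - 3.1 = 0.9

6.2000 + 0.9000i


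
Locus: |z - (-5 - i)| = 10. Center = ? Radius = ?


|z - z0| = r is a circle with center z0 and radius r.
Center = (-5, -1), radius = 10

Circle with center (-5, -1) and radius 10


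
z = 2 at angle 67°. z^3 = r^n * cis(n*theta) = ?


r^3 = 2^3 = 8
n*theta = 3*67° = 201° = 201° (mod 360)
a = 8*cos(201°) = -7.4686
b = 8*sin(201°) = -2.8669

8 cis(201°) = -7.4686 - 2.8669i


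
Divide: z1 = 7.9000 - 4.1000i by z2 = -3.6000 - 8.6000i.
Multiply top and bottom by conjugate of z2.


Conjugate of z2 = -3.6000 + 8.6000i
Numerator: (7.9000 - 4.1000i)(-3.6000 + 8.6000i) = 6.8200 + 82.7000i
Denominator: (-3.6)^2 + (-8.6)^2 = 86.92
Result = (6.8200 + 82.7000i)/86.92

0.0785 + 0.9514i


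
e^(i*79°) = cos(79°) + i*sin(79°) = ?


cos(79°) = 0.1908
sin(79°) = 0.9816

e^(i*79°) = 0.1908 + 0.9816i


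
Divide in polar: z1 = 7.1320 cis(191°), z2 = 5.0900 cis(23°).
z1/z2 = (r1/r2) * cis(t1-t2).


r = 7.1320 / 5.0900 = 1.4012
theta = 191° - 23° = 168° = 168° (mod 360)

1.4012 cis(168°)


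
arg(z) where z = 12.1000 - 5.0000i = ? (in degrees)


Re = 12.1, Im = -5
arg = atan2(-5, 12.1) = -22.4515 degrees

arg(z) = -22.4515 degrees


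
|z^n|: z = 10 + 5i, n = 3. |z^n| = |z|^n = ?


|z| = sqrt(100+25) = sqrt(125) = 11.1803
|z^3| = |z|^3 = (sqrt(125))^3 = 125*sqrt(125)

|z^3| = 125*sqrt(125) ≈ 1397.5425


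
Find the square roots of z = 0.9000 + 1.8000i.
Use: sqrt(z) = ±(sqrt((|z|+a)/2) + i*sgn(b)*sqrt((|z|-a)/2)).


|z| = sqrt(0.81+3.24) = 2.0125
sqrt((|z|+a)/2) = sqrt((2.0125+0.9)/2) = sqrt(1.4562) = 1.2067
sqrt((|z|-a)/2) = sqrt((2.0125-0.9)/2) = sqrt(0.5562) = 0.7458

±(1.2067 + 0.7458i) i.e. 1.2067 + 0.7458i and -1.2067 - 0.7458i


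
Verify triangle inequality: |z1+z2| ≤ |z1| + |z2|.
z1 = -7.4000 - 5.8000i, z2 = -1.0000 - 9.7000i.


|z1| = sqrt((-7.4)^2 + (-5.8)^2) = sqrt(88.4) = 9.4021
|z2| = sqrt((-1)^2 + (-9.7)^2) = sqrt(95.09) = 9.7514
z1+z2 = -8.4000 - 15.5000i
|z1+z2| = sqrt(310.81) = 17.6298
|z1|+|z2| = 9.4021 + 9.7514 = 19.1535

|z1+z2| = 17.6298 ≤ |z1|+|z2| = 19.1535 (verified)


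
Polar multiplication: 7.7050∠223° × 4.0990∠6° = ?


r = 7.7050 * 4.0990 = 31.5828
theta = 223° + 6° = 229° = 229° (mod 360)

31.5828 cis(229°)


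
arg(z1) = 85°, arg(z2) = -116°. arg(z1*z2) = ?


arg(z1*z2) = 85° - 116° = -31°
Normalized to (-180°, 180°]: -31°

-31°


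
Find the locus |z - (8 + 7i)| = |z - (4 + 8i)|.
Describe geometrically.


Equal distances means the locus is the perpendicular bisector of z1 and z2.
Midpoint = ((8+4)/2, (7+8)/2) = (6.0000, 7.5000)

Perpendicular bisector through (6.0000, 7.5000)


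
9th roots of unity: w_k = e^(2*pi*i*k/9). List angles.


The 9th roots of unity are cis(360k/9°) for k=0..8
Angle step = 360/9 = 40°
Primitive root: cis(40°)
Primitive root = 0.7660 + 0.6428i

9 roots at angles: 0°, 40°, 80°, 120°, 160°, 200°, 240°, 280°, 320°


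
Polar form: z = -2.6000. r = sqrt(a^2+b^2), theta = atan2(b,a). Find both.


r = sqrt(6.76+0) = sqrt(6.76) = 2.6000
theta = atan2(0, -2.6) = 180.0000 degrees

r = 2.6000, theta = 180.0000 degrees


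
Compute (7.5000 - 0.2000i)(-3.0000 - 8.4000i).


Real = 7.5*(-3) - (-0.2)*(-8.4) = -22.5 - 1.68 = -24.18
Imag = 7.5*(-8.4) - (3)*(-0.2) = -63 + 0.6 = -62.4

-24.1800 - 62.4000i


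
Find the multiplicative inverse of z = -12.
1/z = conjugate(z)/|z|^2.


|z|^2 = 144+0 = 144
1/z = (-12 - 0i)/144

1/z = -0.0833 + 0i


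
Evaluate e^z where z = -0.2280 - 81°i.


e^-0.2280 = 0.7961
cos(-81°) = 0.1564
sin(-81°) = -0.9877
Real = 0.7961*0.1564 = 0.1245
Imag = 0.7961*(-0.9877) = -0.7863

0.1245 - 0.7863i


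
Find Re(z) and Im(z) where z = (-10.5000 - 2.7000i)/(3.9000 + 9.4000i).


Multiply by conjugate: (-10.5000 - 2.7000i)(3.9000 - 9.4000i) / (3.9^2 + 9.4^2)
Numerator real = -10.5*3.9 - (2.7)*9.4 = -66.33
Numerator imag = -2.7*3.9 - (-10.5)*9.4 = 88.17
Denominator = 103.57
Re(z) = -66.33/103.57 = -0.6404
Im(z) = 88.17/103.57 = 0.8513

Re(z) = -0.6404, Im(z) = 0.8513


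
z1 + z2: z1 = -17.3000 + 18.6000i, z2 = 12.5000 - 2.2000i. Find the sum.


Real: -17.3 + 12.5 = -4.8
Imag: 18.6 - 2.2 = 16.4

-4.8000 + 16.4000i


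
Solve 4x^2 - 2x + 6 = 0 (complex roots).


disc = (-2)^2 - 4*4*6 = 4 - 96 = -92
sqrt(|disc|) = sqrt(92) = 9.5917
Real part = 2/(2*4) = 0.2500
Imag part = 9.5917/(2*4) = 1.1990

0.2500 ± 1.1990i


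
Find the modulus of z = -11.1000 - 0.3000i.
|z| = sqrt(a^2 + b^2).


|z| = sqrt((-11.1)^2 + (-0.3)^2) = sqrt(123.21 + 0.09) = sqrt(123.3) = 11.1041

|z| = 11.1041


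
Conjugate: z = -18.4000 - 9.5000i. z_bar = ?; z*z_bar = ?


z_bar = -18.4000 + 9.5000i
z*z_bar = (-18.4)^2 + (-9.5)^2 = 338.56 + 90.25 = 428.81

z_bar = -18.4000 + 9.5000i, z*z_bar = 428.81


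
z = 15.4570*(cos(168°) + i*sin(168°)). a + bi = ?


a = 15.4570*cos(168°) = 15.4570*(-0.978148) = -15.1192
b = 15.4570*sin(168°) = 15.4570*0.20791 = 3.2137

-15.1192 + 3.2137i


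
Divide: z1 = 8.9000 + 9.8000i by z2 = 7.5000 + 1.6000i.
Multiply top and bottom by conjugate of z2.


Conjugate of z2 = 7.5000 - 1.6000i
Numerator: (8.9000 + 9.8000i)(7.5000 - 1.6000i) = 82.4300 + 59.2600i
Denominator: 7.5^2 + 1.6^2 = 58.81
Result = (82.4300 + 59.2600i)/58.81

1.4016 + 1.0077i


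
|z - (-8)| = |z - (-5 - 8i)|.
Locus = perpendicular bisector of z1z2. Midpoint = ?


Equal distances means the locus is the perpendicular bisector of z1 and z2.
Midpoint = ((-8+(-5))/2, (0+(-8))/2) = (-6.5000, -4.0000)

Perpendicular bisector through (-6.5000, -4.0000)


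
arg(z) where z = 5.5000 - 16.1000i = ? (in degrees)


Re = 5.5, Im = -16.1
arg = atan2(-16.1, 5.5) = -71.1391 degrees

arg(z) = -71.1391 degrees


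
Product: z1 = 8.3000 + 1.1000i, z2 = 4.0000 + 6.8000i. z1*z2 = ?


Real = 8.3*4 - 1.1*6.8 = 33.2 - 7.48 = 25.72
Imag = 8.3*6.8 + 4*1.1 = 56.44 + 4.4 = 60.84

25.7200 + 60.8400i


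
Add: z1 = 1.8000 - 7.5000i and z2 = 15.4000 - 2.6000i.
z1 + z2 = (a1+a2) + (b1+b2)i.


Real: 1.8 + 15.4 = 17.2
Imag: -7.5 - 2.6 = -10.1

17.2000 - 10.1000i


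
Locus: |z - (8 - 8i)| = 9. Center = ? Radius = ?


|z - z0| = r is a circle with center z0 and radius r.
Center = (8, -8), radius = 9

Circle with center (8, -8) and radius 9


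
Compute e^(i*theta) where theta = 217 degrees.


cos(217°) = -0.7986
sin(217°) = -0.6018

e^(i*217°) = -0.7986 - 0.6018i


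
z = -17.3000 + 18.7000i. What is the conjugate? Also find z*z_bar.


z_bar = -17.3000 - 18.7000i
z*z_bar = (-17.3)^2 + 18.7^2 = 299.29 + 349.69 = 648.98

z_bar = -17.3000 - 18.7000i, z*z_bar = 648.98


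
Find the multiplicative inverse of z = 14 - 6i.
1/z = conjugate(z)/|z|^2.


|z|^2 = 196+36 = 232
1/z = (14 + 6i)/232

1/z = 0.0603 + 0.0259i


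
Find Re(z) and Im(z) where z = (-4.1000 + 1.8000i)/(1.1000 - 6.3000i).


Multiply by conjugate: (-4.1000 + 1.8000i)(1.1000 + 6.3000i) / (1.1^2 + (-6.3)^2)
Numerator real = -4.1*1.1 + 1.8*(-6.3) = -15.85
Numerator imag = 1.8*1.1 - (-4.1)*(-6.3) = -23.85
Denominator = 40.9
Re(z) = -15.85/40.9 = -0.3875
Im(z) = -23.85/40.9 = -0.5831

Re(z) = -0.3875, Im(z) = -0.5831


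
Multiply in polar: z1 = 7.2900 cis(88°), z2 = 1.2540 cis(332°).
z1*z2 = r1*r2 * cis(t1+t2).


r = 7.2900 * 1.2540 = 9.1417
theta = 88° + 332° = 420° = 60° (mod 360)

9.1417 cis(60°)


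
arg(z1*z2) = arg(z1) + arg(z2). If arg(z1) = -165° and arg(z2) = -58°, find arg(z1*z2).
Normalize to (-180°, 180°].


arg(z1*z2) = -165° - 58° = -223°
Normalized to (-180°, 180°]: 137°

137°


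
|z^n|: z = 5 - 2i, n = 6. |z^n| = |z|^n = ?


|z| = sqrt(25+4) = sqrt(29) = 5.3852
|z^6| = |z|^6 = (sqrt(29))^6 = 29^3 = 24389

|z^6| = 24389


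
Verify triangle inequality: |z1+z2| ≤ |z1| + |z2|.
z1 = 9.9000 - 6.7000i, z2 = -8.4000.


|z1| = sqrt(9.9^2 + (-6.7)^2) = sqrt(142.9) = 11.9541
|z2| = sqrt((-8.4)^2 + 0^2) = sqrt(70.56) = 8.4000
z1+z2 = 1.5000 - 6.7000i
|z1+z2| = sqrt(47.14) = 6.8659
|z1|+|z2| = 11.9541 + 8.4000 = 20.3541

|z1+z2| = 6.8659 ≤ |z1|+|z2| = 20.3541 (verified)


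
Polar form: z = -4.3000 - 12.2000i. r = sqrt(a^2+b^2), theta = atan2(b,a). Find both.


r = sqrt(18.49+148.84) = sqrt(167.33) = 12.9356
theta = atan2(-12.2, -4.3) = -109.4155 degrees

r = 12.9356, theta = -109.4155 degrees


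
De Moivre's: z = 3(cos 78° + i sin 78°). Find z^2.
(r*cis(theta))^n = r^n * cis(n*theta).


r^2 = 3^2 = 9
n*theta = 2*78° = 156° = 156° (mod 360)
a = 9*cos(156°) = -8.2219
b = 9*sin(156°) = 3.6606

9 cis(156°) = -8.2219 + 3.6606i


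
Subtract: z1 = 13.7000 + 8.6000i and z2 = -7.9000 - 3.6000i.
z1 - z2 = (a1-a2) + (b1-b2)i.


Real: 13.7 + 7.9 = 21.6
Imag: 8.6 + 3.6 = 12.2

21.6000 + 12.2000i


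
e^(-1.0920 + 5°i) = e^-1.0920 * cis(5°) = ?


e^-1.0920 = 0.33554
cos(5°) = 0.9962
sin(5°) = 0.08716
Real = 0.33554*0.9962 = 0.3343
Imag = 0.33554*0.08716 = 0.0292

0.3343 + 0.0292i


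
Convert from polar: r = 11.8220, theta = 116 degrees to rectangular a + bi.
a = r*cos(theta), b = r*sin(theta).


a = 11.8220*cos(116°) = 11.8220*(-0.43837) = -5.1824
b = 11.8220*sin(116°) = 11.8220*0.89879 = 10.6255

-5.1824 + 10.6255i


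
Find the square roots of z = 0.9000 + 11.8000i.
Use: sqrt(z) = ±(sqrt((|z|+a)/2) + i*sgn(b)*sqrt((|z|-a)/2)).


|z| = sqrt(0.81+139.24) = 11.8343
sqrt((|z|+a)/2) = sqrt((11.8343+0.9)/2) = sqrt(6.3671) = 2.5233
sqrt((|z|-a)/2) = sqrt((11.8343-0.9)/2) = sqrt(5.4671) = 2.3382

±(2.5233 + 2.3382i) i.e. 2.5233 + 2.3382i and -2.5233 - 2.3382i


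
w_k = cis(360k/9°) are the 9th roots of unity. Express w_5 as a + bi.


Angle = 360*5/9 = 200°
a = cos(200°) = -0.9397
b = sin(200°) = -0.3420

-0.9397 - 0.3420i


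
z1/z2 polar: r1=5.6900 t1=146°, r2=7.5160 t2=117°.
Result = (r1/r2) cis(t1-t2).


r = 5.6900 / 7.5160 = 0.7571
theta = 146° - 117° = 29° = 29° (mod 360)

0.7571 cis(29°)


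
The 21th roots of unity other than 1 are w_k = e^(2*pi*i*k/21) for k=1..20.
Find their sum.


With w = e^(2*pi*i/21), all 21 of the 21th roots of unity w^0 = 1, w, ..., w^(20) sum to 0: 1 + w + ... + w^(20) = (1 - w^21)/(1 - w) = 0 since w^21 = 1, w ≠ 1.
Removing the root 1: w + w^2 + ... + w^(20) = 0 - 1 = -1

Sum = -1


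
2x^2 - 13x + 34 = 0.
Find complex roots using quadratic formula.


disc = (-13)^2 - 4*2*34 = 169 - 272 = -103
sqrt(|disc|) = sqrt(103) = 10.1489
Real part = 13/(2*2) = 3.2500
Imag part = 10.1489/(2*2) = 2.5372

3.2500 ± 2.5372i


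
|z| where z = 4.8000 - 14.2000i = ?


|z| = sqrt(4.8^2 + (-14.2)^2) = sqrt(23.04 + 201.64) = sqrt(224.68) = 14.9893

|z| = 14.9893


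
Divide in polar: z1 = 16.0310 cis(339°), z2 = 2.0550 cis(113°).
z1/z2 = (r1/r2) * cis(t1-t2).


r = 16.0310 / 2.0550 = 7.8010
theta = 339° - 113° = 226° = 226° (mod 360)

7.8010 cis(226°)


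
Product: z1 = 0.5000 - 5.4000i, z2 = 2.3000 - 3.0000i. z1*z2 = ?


Real = 0.5*2.3 - (-5.4)*(-3) = 1.15 - 16.2 = -15.05
Imag = 0.5*(-3) + 2.3*(-5.4) = -1.5 - (12.42) = -13.92

-15.0500 - 13.9200i


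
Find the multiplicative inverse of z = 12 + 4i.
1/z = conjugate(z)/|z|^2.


|z|^2 = 144+16 = 160
1/z = (12 - 4i)/160

1/z = 0.0750 - 0.0250i


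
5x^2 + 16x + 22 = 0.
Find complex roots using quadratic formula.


disc = 16^2 - 4*5*22 = 256 - 440 = -184
sqrt(|disc|) = sqrt(184) = 13.5647
Real part = -16/(2*5) = -1.6000
Imag part = 13.5647/(2*5) = 1.3565

-1.6000 ± 1.3565i


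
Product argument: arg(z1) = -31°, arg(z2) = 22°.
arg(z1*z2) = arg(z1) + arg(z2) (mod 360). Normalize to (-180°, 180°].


arg(z1*z2) = -31° + 22° = -9°
Normalized to (-180°, 180°]: -9°

-9°


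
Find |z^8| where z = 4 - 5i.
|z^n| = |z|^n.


|z| = sqrt(16+25) = sqrt(41) = 6.4031
|z^8| = |z|^8 = (sqrt(41))^8 = 41^4 = 2825761

|z^8| = 2825761


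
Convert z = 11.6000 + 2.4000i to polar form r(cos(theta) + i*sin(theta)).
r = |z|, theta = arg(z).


r = sqrt(134.56+5.76) = sqrt(140.32) = 11.8457
theta = atan2(2.4, 11.6) = 11.6894 degrees

r = 11.8457, theta = 11.6894 degrees


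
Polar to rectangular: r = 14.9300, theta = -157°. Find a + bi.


a = 14.9300*cos(-157°) = 14.9300*(-0.9205) = -13.7431
b = 14.9300*sin(-157°) = 14.9300*(-0.39073) = -5.8336

-13.7431 - 5.8336i


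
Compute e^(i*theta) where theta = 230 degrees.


cos(230°) = -0.6428
sin(230°) = -0.7660

e^(i*230°) = -0.6428 - 0.7660i


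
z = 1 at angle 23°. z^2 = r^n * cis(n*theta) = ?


r^2 = 1^2 = 1
n*theta = 2*23° = 46° = 46° (mod 360)
a = 1*cos(46°) = 0.6947
b = 1*sin(46°) = 0.7193

1 cis(46°) = 0.6947 + 0.7193i


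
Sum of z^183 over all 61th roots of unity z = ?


The roots are w_k = w^k with w = e^(2*pi*i/61), and (w^k)^183 = (w^183)^k.
So S = 1 + u + u^2 + ... + u^(60) with u = w^183.
183 = 3*61 + 0, so 183 is a multiple of 61 and u = (w^61)^3 = 1.
Every one of the 61 terms equals 1: S = 61

S = 61


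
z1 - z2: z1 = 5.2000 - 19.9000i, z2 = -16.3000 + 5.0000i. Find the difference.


Real: 5.2 + 16.3 = 21.5
Imag: -19.9 - 5 = -24.9

21.5000 - 24.9000i


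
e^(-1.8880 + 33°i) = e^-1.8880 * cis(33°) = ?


e^-1.8880 = 0.15137
cos(33°) = 0.8387
sin(33°) = 0.5446
Real = 0.15137*0.8387 = 0.1270
Imag = 0.15137*0.5446 = 0.0824

0.1270 + 0.0824i


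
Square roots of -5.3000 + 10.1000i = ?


|z| = sqrt(28.09+102.01) = 11.4061
sqrt((|z|+a)/2) = sqrt((11.4061+(-5.3))/2) = sqrt(3.0531) = 1.7473
sqrt((|z|-a)/2) = sqrt((11.4061-(-5.3))/2) = sqrt(8.3531) = 2.8902

±(1.7473 + 2.8902i) i.e. 1.7473 + 2.8902i and -1.7473 - 2.8902i


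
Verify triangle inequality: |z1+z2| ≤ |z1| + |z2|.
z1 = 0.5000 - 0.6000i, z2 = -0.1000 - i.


|z1| = sqrt(0.5^2 + (-0.6)^2) = sqrt(0.61) = 0.7810
|z2| = sqrt((-0.1)^2 + (-1)^2) = sqrt(1.01) = 1.0050
z1+z2 = 0.4000 - 1.6000i
|z1+z2| = sqrt(2.72) = 1.6492
|z1|+|z2| = 0.7810 + 1.0050 = 1.7860

|z1+z2| = 1.6492 ≤ |z1|+|z2| = 1.7860 (verified)


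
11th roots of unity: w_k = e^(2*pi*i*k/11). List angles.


The 11th roots of unity are cis(360k/11°) for k=0..10
Angle step = 360/11 = 32.7273°
Primitive root: cis(32.7273°)
Primitive root = 0.8413 + 0.5406i

11 roots at angles: 0°, 32.7273°, 65.4545°, 98.1818°, 130.9091°, 163.6364°, 196.3636°, 229.0909°, 261.8182°, 294.5455°, 327.2727°


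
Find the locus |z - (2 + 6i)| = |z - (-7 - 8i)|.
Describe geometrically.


Equal distances means the locus is the perpendicular bisector of z1 and z2.
Midpoint = ((2+(-7))/2, (6+(-8))/2) = (-2.5000, -1.0000)

Perpendicular bisector through (-2.5000, -1.0000)


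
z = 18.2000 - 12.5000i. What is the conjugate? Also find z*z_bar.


z_bar = 18.2000 + 12.5000i
z*z_bar = 18.2^2 + (-12.5)^2 = 331.24 + 156.25 = 487.49

z_bar = 18.2000 + 12.5000i, z*z_bar = 487.49


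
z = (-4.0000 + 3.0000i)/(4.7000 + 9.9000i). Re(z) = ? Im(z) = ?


Multiply by conjugate: (-4.0000 + 3.0000i)(4.7000 - 9.9000i) / (4.7^2 + 9.9^2)
Numerator real = -4*4.7 + 3*9.9 = 10.9
Numerator imag = 3*4.7 - (-4)*9.9 = 53.7
Denominator = 120.1
Re(z) = 10.9/120.1 = 0.0908
Im(z) = 53.7/120.1 = 0.4471

Re(z) = 0.0908, Im(z) = 0.4471


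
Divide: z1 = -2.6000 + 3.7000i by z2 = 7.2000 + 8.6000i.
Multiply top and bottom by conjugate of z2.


Conjugate of z2 = 7.2000 - 8.6000i
Numerator: (-2.6000 + 3.7000i)(7.2000 - 8.6000i) = 13.1000 + 49.0000i
Denominator: 7.2^2 + 8.6^2 = 125.8
Result = (13.1000 + 49.0000i)/125.8

0.1041 + 0.3895i


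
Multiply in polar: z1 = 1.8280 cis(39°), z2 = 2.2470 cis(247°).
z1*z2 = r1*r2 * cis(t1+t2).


r = 1.8280 * 2.2470 = 4.1075
theta = 39° + 247° = 286° = 286° (mod 360)

4.1075 cis(286°)


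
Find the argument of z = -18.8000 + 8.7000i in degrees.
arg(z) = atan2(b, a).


Re = -18.8, Im = 8.7
arg = atan2(8.7, -18.8) = 155.1669 degrees

arg(z) = 155.1669 degrees


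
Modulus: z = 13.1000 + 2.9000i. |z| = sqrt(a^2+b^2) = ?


|z| = sqrt(13.1^2 + 2.9^2) = sqrt(171.61 + 8.41) = sqrt(180.02) = 13.4172

|z| = 13.4172


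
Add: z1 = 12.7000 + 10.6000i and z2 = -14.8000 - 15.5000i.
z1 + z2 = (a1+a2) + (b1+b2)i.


Real: 12.7 - 14.8 = -2.1
Imag: 10.6 - 15.5 = -4.9

-2.1000 - 4.9000i


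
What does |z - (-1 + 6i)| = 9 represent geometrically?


|z - z0| = r is a circle with center z0 and radius r.
Center = (-1, 6), radius = 9

Circle with center (-1, 6) and radius 9


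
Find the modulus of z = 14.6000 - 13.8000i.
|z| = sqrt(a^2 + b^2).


|z| = sqrt(14.6^2 + (-13.8)^2) = sqrt(213.16 + 190.44) = sqrt(403.6) = 20.0898

|z| = 20.0898


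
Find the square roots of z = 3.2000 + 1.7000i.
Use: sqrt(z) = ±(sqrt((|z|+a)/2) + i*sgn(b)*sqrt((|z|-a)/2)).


|z| = sqrt(10.24+2.89) = 3.6235
sqrt((|z|+a)/2) = sqrt((3.6235+3.2)/2) = sqrt(3.4118) = 1.8471
sqrt((|z|-a)/2) = sqrt((3.6235-3.2)/2) = sqrt(0.2118) = 0.4602

±(1.8471 + 0.4602i) i.e. 1.8471 + 0.4602i and -1.8471 - 0.4602i


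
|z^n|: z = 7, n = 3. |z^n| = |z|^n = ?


|z| = sqrt(49+0) = sqrt(49) = 7
|z^3| = |z|^3 = 7^3 = 343

|z^3| = 343


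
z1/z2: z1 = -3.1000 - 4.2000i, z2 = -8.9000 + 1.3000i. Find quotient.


Conjugate of z2 = -8.9000 - 1.3000i
Numerator: (-3.1000 - 4.2000i)(-8.9000 - 1.3000i) = 22.1300 + 41.4100i
Denominator: (-8.9)^2 + 1.3^2 = 80.9
Result = (22.1300 + 41.4100i)/80.9

0.2735 + 0.5119i


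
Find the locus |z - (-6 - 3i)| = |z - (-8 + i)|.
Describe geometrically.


Equal distances means the locus is the perpendicular bisector of z1 and z2.
Midpoint = ((-6+(-8))/2, (-3+1)/2) = (-7.0000, -1.0000)

Perpendicular bisector through (-7.0000, -1.0000)


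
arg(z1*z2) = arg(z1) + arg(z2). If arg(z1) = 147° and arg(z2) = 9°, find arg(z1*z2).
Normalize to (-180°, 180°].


arg(z1*z2) = 147° + 9° = 156°
Normalized to (-180°, 180°]: 156°

156°


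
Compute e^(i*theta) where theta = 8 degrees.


cos(8°) = 0.9903
sin(8°) = 0.1392

e^(i*8°) = 0.9903 + 0.1392i


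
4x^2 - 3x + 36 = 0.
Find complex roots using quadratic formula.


disc = (-3)^2 - 4*4*36 = 9 - 576 = -567
sqrt(|disc|) = sqrt(567) = 23.8118
Real part = 3/(2*4) = 0.3750
Imag part = 23.8118/(2*4) = 2.9765

0.3750 ± 2.9765i


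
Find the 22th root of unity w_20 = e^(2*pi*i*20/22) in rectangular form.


Angle = 360*20/22 = 327.2727°
a = cos(327.2727°) = 0.8413
b = sin(327.2727°) = -0.5406

0.8413 - 0.5406i


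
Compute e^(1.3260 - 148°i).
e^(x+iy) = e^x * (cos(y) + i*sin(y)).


e^1.3260 = 3.7659
cos(-148°) = -0.84805
sin(-148°) = -0.5299
Real = 3.7659*(-0.84805) = -3.1937
Imag = 3.7659*(-0.5299) = -1.9956

-3.1937 - 1.9956i


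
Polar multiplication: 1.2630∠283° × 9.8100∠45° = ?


r = 1.2630 * 9.8100 = 12.3900
theta = 283° + 45° = 328° = 328° (mod 360)

12.3900 cis(328°)


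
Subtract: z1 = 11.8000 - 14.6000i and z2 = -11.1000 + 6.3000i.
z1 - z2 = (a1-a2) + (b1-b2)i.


Real: 11.8 + 11.1 = 22.9
Imag: -14.6 - 6.3 = -20.9

22.9000 - 20.9000i


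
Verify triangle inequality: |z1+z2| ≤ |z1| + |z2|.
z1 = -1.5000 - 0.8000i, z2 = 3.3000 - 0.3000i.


|z1| = sqrt((-1.5)^2 + (-0.8)^2) = sqrt(2.89) = 1.7000
|z2| = sqrt(3.3^2 + (-0.3)^2) = sqrt(10.98) = 3.3136
z1+z2 = 1.8000 - 1.1000i
|z1+z2| = sqrt(4.45) = 2.1095
|z1|+|z2| = 1.7000 + 3.3136 = 5.0136

|z1+z2| = 2.1095 ≤ |z1|+|z2| = 5.0136 (verified)


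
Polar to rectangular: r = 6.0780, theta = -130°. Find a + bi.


a = 6.0780*cos(-130°) = 6.0780*(-0.6428) = -3.9069
b = 6.0780*sin(-130°) = 6.0780*(-0.76604) = -4.6560

-3.9069 - 4.6560i


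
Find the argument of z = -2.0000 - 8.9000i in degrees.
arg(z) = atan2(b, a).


Re = -2, Im = -8.9
arg = atan2(-8.9, -2) = -102.6651 degrees

arg(z) = -102.6651 degrees


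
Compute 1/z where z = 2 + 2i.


|z|^2 = 4+4 = 8
1/z = (2 - 2i)/8

1/z = 0.2500 - 0.2500i


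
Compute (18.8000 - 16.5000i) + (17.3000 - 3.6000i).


Real: 18.8 + 17.3 = 36.1
Imag: -16.5 - 3.6 = -20.1

36.1000 - 20.1000i


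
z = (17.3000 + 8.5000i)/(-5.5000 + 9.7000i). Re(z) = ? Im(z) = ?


Multiply by conjugate: (17.3000 + 8.5000i)(-5.5000 - 9.7000i) / ((-5.5)^2 + 9.7^2)
Numerator real = 17.3*(-5.5) + 8.5*9.7 = -12.7
Numerator imag = 8.5*(-5.5) - 17.3*9.7 = -214.56
Denominator = 124.34
Re(z) = -12.7/124.34 = -0.1021
Im(z) = -214.56/124.34 = -1.7256

Re(z) = -0.1021, Im(z) = -1.7256


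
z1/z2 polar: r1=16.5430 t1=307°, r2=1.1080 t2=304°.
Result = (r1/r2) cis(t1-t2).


r = 16.5430 / 1.1080 = 14.9305
theta = 307° - 304° = 3° = 3° (mod 360)

14.9305 cis(3°)


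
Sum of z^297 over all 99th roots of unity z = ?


The roots are w_k = w^k with w = e^(2*pi*i/99), and (w^k)^297 = (w^297)^k.
So S = 1 + u + u^2 + ... + u^(98) with u = w^297.
297 = 3*99 + 0, so 297 is a multiple of 99 and u = (w^99)^3 = 1.
Every one of the 99 terms equals 1: S = 99

S = 99


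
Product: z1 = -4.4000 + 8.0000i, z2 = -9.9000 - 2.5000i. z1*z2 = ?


Real = -4.4*(-9.9) - 8*(-2.5) = 43.56 - (-20) = 63.56
Imag = -4.4*(-2.5) - (9.9)*8 = 11 - (79.2) = -68.2

63.5600 - 68.2000i


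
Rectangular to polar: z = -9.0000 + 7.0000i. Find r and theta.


r = sqrt(81+49) = sqrt(130) = 11.4018
theta = atan2(7, -9) = 142.1250 degrees

r = 11.4018, theta = 142.1250 degrees


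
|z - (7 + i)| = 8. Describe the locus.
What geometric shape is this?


|z - z0| = r is a circle with center z0 and radius r.
Center = (7, 1), radius = 8

Circle with center (7, 1) and radius 8


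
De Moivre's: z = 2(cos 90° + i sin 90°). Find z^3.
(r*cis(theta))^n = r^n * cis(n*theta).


r^3 = 2^3 = 8
n*theta = 3*90° = 270° = 270° (mod 360)
a = 8*cos(270°) = 0
b = 8*sin(270°) = -8.0000

8 cis(270°) = 0 - 8.0000i


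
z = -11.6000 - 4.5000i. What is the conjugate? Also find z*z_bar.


z_bar = -11.6000 + 4.5000i
z*z_bar = (-11.6)^2 + (-4.5)^2 = 134.56 + 20.25 = 154.81

z_bar = -11.6000 + 4.5000i, z*z_bar = 154.81


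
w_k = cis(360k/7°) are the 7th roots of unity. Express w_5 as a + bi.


Angle = 360*5/7 = 257.1429°
a = cos(257.1429°) = -0.2225
b = sin(257.1429°) = -0.9749

-0.2225 - 0.9749i


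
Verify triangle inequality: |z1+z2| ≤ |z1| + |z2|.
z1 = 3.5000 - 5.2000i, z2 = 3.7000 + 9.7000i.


|z1| = sqrt(3.5^2 + (-5.2)^2) = sqrt(39.29) = 6.2682
|z2| = sqrt(3.7^2 + 9.7^2) = sqrt(107.78) = 10.3817
z1+z2 = 7.2000 + 4.5000i
|z1+z2| = sqrt(72.09) = 8.4906
|z1|+|z2| = 6.2682 + 10.3817 = 16.6499

|z1+z2| = 8.4906 ≤ |z1|+|z2| = 16.6499 (verified)


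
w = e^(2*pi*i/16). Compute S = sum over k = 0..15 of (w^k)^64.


The roots are w_k = w^k with w = e^(2*pi*i/16), and (w^k)^64 = (w^64)^k.
So S = 1 + u + u^2 + ... + u^(15) with u = w^64.
64 = 4*16 + 0, so 64 is a multiple of 16 and u = (w^16)^4 = 1.
Every one of the 16 terms equals 1: S = 16

S = 16


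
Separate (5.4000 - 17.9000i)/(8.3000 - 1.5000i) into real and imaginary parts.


Multiply by conjugate: (5.4000 - 17.9000i)(8.3000 + 1.5000i) / (8.3^2 + (-1.5)^2)
Numerator real = 5.4*8.3 - (17.9)*(-1.5) = 71.67
Numerator imag = -17.9*8.3 - 5.4*(-1.5) = -140.47
Denominator = 71.14
Re(z) = 71.67/71.14 = 1.0075
Im(z) = -140.47/71.14 = -1.9746

Re(z) = 1.0075, Im(z) = -1.9746


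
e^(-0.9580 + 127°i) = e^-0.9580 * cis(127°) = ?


e^-0.9580 = 0.3837
cos(127°) = -0.6018
sin(127°) = 0.7986
Real = 0.3837*(-0.6018) = -0.2309
Imag = 0.3837*0.7986 = 0.3064

-0.2309 + 0.3064i


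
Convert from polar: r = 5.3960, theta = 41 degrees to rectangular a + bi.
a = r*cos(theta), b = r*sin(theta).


a = 5.3960*cos(41°) = 5.3960*0.7547 = 4.0724
b = 5.3960*sin(41°) = 5.3960*0.65606 = 3.5401

4.0724 + 3.5401i


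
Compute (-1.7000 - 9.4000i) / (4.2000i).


Conjugate of z2 = -4.2000i
Numerator: (-1.7000 - 9.4000i)(-4.2000i) = -39.4800 + 7.1400i
Denominator: 0^2 + 4.2^2 = 17.64
Result = (-39.4800 + 7.1400i)/17.64

-2.2381 + 0.4048i


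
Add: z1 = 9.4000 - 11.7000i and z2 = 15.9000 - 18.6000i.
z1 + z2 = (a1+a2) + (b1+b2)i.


Real: 9.4 + 15.9 = 25.3
Imag: -11.7 - 18.6 = -30.3

25.3000 - 30.3000i


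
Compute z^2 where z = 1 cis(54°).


r^2 = 1^2 = 1
n*theta = 2*54° = 108° = 108° (mod 360)
a = 1*cos(108°) = -0.3090
b = 1*sin(108°) = 0.9511

1 cis(108°) = -0.3090 + 0.9511i
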